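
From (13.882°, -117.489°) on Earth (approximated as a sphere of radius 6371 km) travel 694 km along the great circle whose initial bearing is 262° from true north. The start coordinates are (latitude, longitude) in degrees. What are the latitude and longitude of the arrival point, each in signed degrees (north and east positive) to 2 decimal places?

Angular distance δ = d/R = 694/6371 = 0.10893 rad; initial bearing θ = 4.5728 rad.
sin φ₂ = sin φ₁ cos δ + cos φ₁ sin δ cos θ = (0.2399)(0.9941) + (0.9708)(0.1087)(-0.1392) = 0.2238, so φ₂ = 12.93°.
Δλ = atan2(sin θ sin δ cos φ₁, cos δ − sin φ₁ sin φ₂) = atan2(-0.1045, 0.9404) = -6.342°.
λ₂ = -117.489° − 6.342° = -123.83°.

12.93°, -123.83°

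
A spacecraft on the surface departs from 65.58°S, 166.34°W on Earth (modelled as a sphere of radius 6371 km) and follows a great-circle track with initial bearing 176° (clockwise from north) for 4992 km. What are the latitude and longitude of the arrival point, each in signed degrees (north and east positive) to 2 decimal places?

-69.41°, 5.61°

Angular distance δ = d/R = 4992/6371 = 0.78355 rad; initial bearing θ = 3.0718 rad.
sin φ₂ = sin φ₁ cos δ + cos φ₁ sin δ cos θ = (-0.9105)(0.7084) + (0.4134)(0.7058)(-0.9976) = -0.9361, so φ₂ = -69.41°.
Δλ = atan2(sin θ sin δ cos φ₁, cos δ − sin φ₁ sin φ₂) = atan2(0.0204, -0.1440) = 171.952°.
λ₂ = -166.340° + 171.952° = 5.61°.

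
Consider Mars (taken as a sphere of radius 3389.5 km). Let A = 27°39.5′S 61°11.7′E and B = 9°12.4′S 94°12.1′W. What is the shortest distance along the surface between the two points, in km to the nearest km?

8052 km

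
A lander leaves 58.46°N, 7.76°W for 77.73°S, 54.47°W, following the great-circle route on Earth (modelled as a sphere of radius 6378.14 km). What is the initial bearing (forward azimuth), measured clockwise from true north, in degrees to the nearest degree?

194°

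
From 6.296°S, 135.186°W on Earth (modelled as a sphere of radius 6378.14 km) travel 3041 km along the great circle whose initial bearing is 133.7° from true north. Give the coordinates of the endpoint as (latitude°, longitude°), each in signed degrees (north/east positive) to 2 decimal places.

Angular distance δ = d/R = 3041/6378.14 = 0.47678 rad; initial bearing θ = 2.3335 rad.
sin φ₂ = sin φ₁ cos δ + cos φ₁ sin δ cos θ = (-0.1097)(0.8885) + (0.9940)(0.4589)(-0.6909) = -0.4126, so φ₂ = -24.37°.
Δλ = atan2(sin θ sin δ cos φ₁, cos δ − sin φ₁ sin φ₂) = atan2(0.3298, 0.8432) = 21.360°.
λ₂ = -135.186° + 21.360° = -113.83°.

-24.37°, -113.83°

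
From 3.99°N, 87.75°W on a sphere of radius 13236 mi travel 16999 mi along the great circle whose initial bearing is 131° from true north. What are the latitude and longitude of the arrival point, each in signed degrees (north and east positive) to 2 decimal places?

Angular distance δ = d/R = 16999/13236 = 1.28430 rad; initial bearing θ = 2.2864 rad.
sin φ₂ = sin φ₁ cos δ + cos φ₁ sin δ cos θ = (0.0696)(0.2826) + (0.9976)(0.9592)(-0.6561) = -0.6081, so φ₂ = -37.45°.
Δλ = atan2(sin θ sin δ cos φ₁, cos δ − sin φ₁ sin φ₂) = atan2(0.7222, 0.3249) = 65.777°.
λ₂ = -87.750° + 65.777° = -21.97°.

-37.45°, -21.97°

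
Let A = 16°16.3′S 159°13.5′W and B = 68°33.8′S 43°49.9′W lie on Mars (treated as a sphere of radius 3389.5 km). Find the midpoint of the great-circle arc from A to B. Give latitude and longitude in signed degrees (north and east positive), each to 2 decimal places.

The central angle between A and B is δ = 1.4602 rad.
With f = 0.5, the slerp weights are sin((1−f)δ)/sin δ = 0.6710 and sin(fδ)/sin δ = 0.6710.
Weighted sum of the unit vectors: (0.6710)·(-0.8975,-0.3405,-0.2802) + (0.6710)·(0.2636,-0.2531,-0.9308) = (-0.4254, -0.3983, -0.8126).
Converting back: φ = atan2(z, √(x²+y²)) = -54.36°, λ = atan2(y, x) = -136.88°.

-54.36°, -136.88°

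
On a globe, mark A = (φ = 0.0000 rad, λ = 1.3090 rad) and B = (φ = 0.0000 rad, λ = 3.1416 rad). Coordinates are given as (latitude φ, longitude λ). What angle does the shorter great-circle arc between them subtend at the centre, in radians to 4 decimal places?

1.8326 rad

Let φ₁ = 0.0000 rad, φ₂ = 0.0000 rad, and Δλ = 1.8326 rad.
cos c = sin φ₁ sin φ₂ + cos φ₁ cos φ₂ cos Δλ = (0.0000)(0.0000) + (1.0000)(1.0000)(-0.2588) = -0.25882,
so c = arccos(-0.25882) = 1.83260 rad.
So the angular separation is 1.8326 rad.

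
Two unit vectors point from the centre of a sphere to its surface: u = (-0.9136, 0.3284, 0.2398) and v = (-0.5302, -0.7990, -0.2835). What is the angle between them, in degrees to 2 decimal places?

u·v = 0.1540; |u| = 1.0000, |v| = 0.9999.
cos θ = (u·v)/(|u||v|) = 0.1540, so θ = 81.14°.

81.14°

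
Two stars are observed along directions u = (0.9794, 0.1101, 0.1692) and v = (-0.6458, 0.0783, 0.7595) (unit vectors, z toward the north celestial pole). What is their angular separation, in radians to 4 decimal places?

u·v = -0.4954; |u| = 1.0000, |v| = 1.0000.
cos θ = (u·v)/(|u||v|) = -0.4954, so θ = 2.0891 rad.

2.0891 rad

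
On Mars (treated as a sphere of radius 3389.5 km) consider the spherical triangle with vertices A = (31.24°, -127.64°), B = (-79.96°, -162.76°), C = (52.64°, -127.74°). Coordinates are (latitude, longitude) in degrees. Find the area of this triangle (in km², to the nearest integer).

Side lengths (central angles): a = 2.3406, b = 0.3735, c = 1.9701 rad; semiperimeter s = 2.3421.
By l'Huilier's theorem, tan(E/4) = √[tan(s/2) tan((s−a)/2) tan((s−b)/2) tan((s−c)/2)], giving spherical excess E = 0.0887 rad.
Area = E·R² = 0.0887 × (3389.5)² ≈ 1019276 km².

1019276 km²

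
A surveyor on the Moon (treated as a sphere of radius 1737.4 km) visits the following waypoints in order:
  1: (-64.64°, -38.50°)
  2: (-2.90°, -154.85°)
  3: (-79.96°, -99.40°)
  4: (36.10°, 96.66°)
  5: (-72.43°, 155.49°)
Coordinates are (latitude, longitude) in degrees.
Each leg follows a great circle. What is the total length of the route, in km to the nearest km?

Leg 1→2: central angle 1.7154 rad, distance 2980.4 km.
Leg 2→3: central angle 1.4217 rad, distance 2470.0 km.
Leg 3→4: central angle 2.3682 rad, distance 4114.5 km.
Leg 4→5: central angle 2.0214 rad, distance 3511.9 km.
Total: 2980.4 + 2470.0 + 4114.5 + 3511.9 ≈ 13077 km.

13077 km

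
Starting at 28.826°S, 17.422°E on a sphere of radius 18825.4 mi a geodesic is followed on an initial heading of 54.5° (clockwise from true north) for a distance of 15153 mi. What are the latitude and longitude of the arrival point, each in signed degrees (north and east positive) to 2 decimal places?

1.86°, 53.37°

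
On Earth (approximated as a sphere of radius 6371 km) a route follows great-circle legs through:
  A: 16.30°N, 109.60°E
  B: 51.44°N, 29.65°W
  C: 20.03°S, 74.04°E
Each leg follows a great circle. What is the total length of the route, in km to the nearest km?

Leg A→B: central angle 1.8067 rad, distance 11510.8 km.
Leg B→C: central angle 1.9893 rad, distance 12674.1 km.
Total: 11510.8 + 12674.1 ≈ 24185 km.

24185 km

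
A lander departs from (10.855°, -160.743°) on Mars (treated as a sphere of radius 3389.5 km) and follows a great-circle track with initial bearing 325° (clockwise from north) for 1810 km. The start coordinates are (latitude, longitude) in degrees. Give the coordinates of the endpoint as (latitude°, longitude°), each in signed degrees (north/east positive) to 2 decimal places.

34.86°, 178.42°

Angular distance δ = d/R = 1810/3389.5 = 0.53400 rad; initial bearing θ = 5.6723 rad.
sin φ₂ = sin φ₁ cos δ + cos φ₁ sin δ cos θ = (0.1883)(0.8608) + (0.9821)(0.5090)(0.8192) = 0.5716, so φ₂ = 34.86°.
Δλ = atan2(sin θ sin δ cos φ₁, cos δ − sin φ₁ sin φ₂) = atan2(-0.2867, 0.7531) = -20.842°.
λ₂ = -160.743° − 20.842° = -181.58° → 178.42° after wrapping to (−180°, 180°].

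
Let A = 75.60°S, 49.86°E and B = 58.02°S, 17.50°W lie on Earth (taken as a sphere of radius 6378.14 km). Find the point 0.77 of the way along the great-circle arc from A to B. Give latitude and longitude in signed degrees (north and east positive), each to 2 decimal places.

Central angle δ = 0.5109 rad. Interpolating on the sphere with fraction f = 0.77:
P = [sin((1−f)δ)·A + sin(fδ)·B] / sin δ = 0.2398·A + 0.7840·B in Cartesian coordinates,
giving P = (0.4344, -0.0793, -0.8972), i.e. latitude -63.79°, longitude -10.34°.

-63.79°, -10.34°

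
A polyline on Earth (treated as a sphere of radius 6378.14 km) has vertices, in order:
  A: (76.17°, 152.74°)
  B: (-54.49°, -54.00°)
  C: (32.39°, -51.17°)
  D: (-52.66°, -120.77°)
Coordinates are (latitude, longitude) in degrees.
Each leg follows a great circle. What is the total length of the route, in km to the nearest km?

Leg A→B: central angle 2.7249 rad, distance 17379.5 km.
Leg B→C: central angle 1.5169 rad, distance 9675.3 km.
Leg C→D: central angle 1.8208 rad, distance 11613.0 km.
Total: 17379.5 + 9675.3 + 11613.0 ≈ 38668 km.

38668 km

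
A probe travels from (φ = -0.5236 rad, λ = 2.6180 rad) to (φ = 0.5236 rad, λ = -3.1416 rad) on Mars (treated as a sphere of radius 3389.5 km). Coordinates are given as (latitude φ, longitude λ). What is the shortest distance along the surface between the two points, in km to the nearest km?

Let φ₁ = -0.5236 rad, φ₂ = 0.5236 rad, and Δλ = 0.5236 rad.
Haversine: a = sin²(Δφ/2) + cos φ₁ cos φ₂ sin²(Δλ/2) = 0.2500 + (0.8660)(0.8660)(0.0670) = 0.30024.
Central angle c = 2·arcsin(√a) = 1.15980 rad.
Distance = R·c = 3389.5 × 1.1598 ≈ 3931 km.

3931 km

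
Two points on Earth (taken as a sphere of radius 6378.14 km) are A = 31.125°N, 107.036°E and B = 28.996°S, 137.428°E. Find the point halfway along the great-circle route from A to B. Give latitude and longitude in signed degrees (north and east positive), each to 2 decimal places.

1.10°, 122.40°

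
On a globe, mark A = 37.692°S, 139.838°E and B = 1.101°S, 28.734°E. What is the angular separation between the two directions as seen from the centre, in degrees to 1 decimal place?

In radians: φ₁ = -0.6578, φ₂ = -0.0192, Δλ = -111.104° = -1.9391 rad.
Haversine: a = sin²(Δφ/2) + cos φ₁ cos φ₂ sin²(Δλ/2) = 0.0985 + (0.7913)(0.9998)(0.6800) = 0.63656.
Central angle c = 2·arcsin(√a) = 1.84743 rad.
So the angular separation is 105.8°.

105.8°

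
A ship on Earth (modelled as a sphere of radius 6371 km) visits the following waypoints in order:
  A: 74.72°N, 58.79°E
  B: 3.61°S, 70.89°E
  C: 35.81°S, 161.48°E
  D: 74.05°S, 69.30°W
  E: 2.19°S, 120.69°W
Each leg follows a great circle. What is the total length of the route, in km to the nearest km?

34480 km

Leg A→B: central angle 1.3731 rad, distance 8747.9 km.
Leg B→C: central angle 1.5423 rad, distance 9825.9 km.
Leg C→D: central angle 1.1355 rad, distance 7234.4 km.
Leg D→E: central angle 1.3612 rad, distance 8672.0 km.
Total: 8747.9 + 9825.9 + 7234.4 + 8672.0 ≈ 34480 km.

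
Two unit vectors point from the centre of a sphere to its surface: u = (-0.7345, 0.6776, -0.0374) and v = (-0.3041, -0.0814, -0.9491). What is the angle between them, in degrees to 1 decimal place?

u·v = 0.2037; |u| = 1.0000, |v| = 0.9999.
cos θ = (u·v)/(|u||v|) = 0.2037, so θ = 78.2°.

78.2°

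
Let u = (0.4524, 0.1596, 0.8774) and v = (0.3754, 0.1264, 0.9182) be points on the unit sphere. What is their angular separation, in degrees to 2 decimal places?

u·v = 0.9956; |u| = 1.0000, |v| = 1.0000.
cos θ = (u·v)/(|u||v|) = 0.9957, so θ = 5.34°.

5.34°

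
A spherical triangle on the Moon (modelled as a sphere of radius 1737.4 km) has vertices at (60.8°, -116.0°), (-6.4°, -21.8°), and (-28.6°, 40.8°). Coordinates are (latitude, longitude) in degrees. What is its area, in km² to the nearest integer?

Side lengths (central angles): a = 1.0985, b = 2.5176, c = 1.7040 rad; semiperimeter s = 2.6601.
By l'Huilier's theorem, tan(E/4) = √[tan(s/2) tan((s−a)/2) tan((s−b)/2) tan((s−c)/2)], giving spherical excess E = 1.4744 rad.
Area = E·R² = 1.4744 × (1737.4)² ≈ 4450606 km².

4450606 km²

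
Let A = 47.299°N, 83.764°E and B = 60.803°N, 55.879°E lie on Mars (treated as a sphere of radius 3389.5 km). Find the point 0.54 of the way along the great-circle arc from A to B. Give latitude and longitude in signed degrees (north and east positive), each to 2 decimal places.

55.39°, 71.03°

The central angle between A and B is δ = 0.3655 rad.
With f = 0.54, the slerp weights are sin((1−f)δ)/sin δ = 0.4682 and sin(fδ)/sin δ = 0.5486.
Weighted sum of the unit vectors: (0.4682)·(0.0737,0.6742,0.7349) + (0.5486)·(0.2736,0.4038,0.8729) = (0.1846, 0.5372, 0.8230).
Converting back: φ = atan2(z, √(x²+y²)) = 55.39°, λ = atan2(y, x) = 71.03°.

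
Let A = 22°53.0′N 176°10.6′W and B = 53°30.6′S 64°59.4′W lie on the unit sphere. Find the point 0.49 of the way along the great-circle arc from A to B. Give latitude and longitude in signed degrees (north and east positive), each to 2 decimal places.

-23.89°, -138.91°

Central angle δ = 2.1067 rad. Interpolating on the sphere with fraction f = 0.49:
P = [sin((1−f)δ)·A + sin(fδ)·B] / sin δ = 1.0227·A + 0.9985·B in Cartesian coordinates,
giving P = (-0.6891, -0.6009, -0.4050), i.e. latitude -23.89°, longitude -138.91°.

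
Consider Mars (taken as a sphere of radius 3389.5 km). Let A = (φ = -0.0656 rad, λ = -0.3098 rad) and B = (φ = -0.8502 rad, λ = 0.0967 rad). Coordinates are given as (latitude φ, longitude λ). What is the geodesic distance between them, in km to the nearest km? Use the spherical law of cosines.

2908 km

In radians: φ₁ = -0.0656, φ₂ = -0.8502, Δλ = 23.291° = 0.4065 rad.
cos c = sin φ₁ sin φ₂ + cos φ₁ cos φ₂ cos Δλ = (-0.0656)(-0.7514) + (0.9978)(0.6598)(0.9185) = 0.65402,
so c = arccos(0.65402) = 0.85791 rad.
Distance = R·c = 3389.5 × 0.8579 ≈ 2908 km.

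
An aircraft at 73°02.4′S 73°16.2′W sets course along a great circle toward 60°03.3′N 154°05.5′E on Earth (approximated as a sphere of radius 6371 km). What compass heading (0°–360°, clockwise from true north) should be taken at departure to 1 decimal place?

259.1°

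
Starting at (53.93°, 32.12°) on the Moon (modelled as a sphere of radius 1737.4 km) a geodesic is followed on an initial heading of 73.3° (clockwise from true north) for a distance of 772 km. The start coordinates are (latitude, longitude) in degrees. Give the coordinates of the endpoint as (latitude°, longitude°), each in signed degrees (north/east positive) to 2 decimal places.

53.37°, 75.76°

Angular distance δ = d/R = 772/1737.4 = 0.44434 rad; initial bearing θ = 1.2793 rad.
sin φ₂ = sin φ₁ cos δ + cos φ₁ sin δ cos θ = (0.8083)(0.9029) + (0.5888)(0.4299)(0.2874) = 0.8025, so φ₂ = 53.37°.
Δλ = atan2(sin θ sin δ cos φ₁, cos δ − sin φ₁ sin φ₂) = atan2(0.2424, 0.2542) = 43.640°.
λ₂ = 32.120° + 43.640° = 75.76°.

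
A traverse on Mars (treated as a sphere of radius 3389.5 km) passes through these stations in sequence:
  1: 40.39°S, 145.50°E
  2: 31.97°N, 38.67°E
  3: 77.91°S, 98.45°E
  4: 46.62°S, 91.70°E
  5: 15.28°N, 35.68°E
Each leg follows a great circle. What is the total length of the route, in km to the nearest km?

Leg 1→2: central angle 2.1296 rad, distance 7218.3 km.
Leg 2→3: central angle 2.0134 rad, distance 6824.4 km.
Leg 3→4: central angle 0.5480 rad, distance 1857.5 km.
Leg 4→5: central angle 1.3911 rad, distance 4715.0 km.
Total: 7218.3 + 6824.4 + 1857.5 + 4715.0 ≈ 20615 km.

20615 km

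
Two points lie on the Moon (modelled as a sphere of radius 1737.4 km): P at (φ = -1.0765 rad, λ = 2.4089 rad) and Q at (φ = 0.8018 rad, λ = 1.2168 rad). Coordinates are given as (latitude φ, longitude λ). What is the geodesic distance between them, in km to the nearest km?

In radians: φ₁ = -1.0765, φ₂ = 0.8018, Δλ = -68.302° = -1.1921 rad.
Haversine: a = sin²(Δφ/2) + cos φ₁ cos φ₂ sin²(Δλ/2) = 0.6513 + (0.4744)(0.6954)(0.3151) = 0.75531.
Central angle c = 2·arcsin(√a) = 2.10670 rad.
Distance = R·c = 1737.4 × 2.1067 ≈ 3660 km.

3660 km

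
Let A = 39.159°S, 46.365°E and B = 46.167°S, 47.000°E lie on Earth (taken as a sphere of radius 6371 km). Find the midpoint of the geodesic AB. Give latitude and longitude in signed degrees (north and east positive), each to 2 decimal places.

Central angle δ = 0.1226 rad. Interpolating on the sphere with fraction f = 0.5:
P = [sin((1−f)δ)·A + sin(fδ)·B] / sin δ = 0.5009·A + 0.5009·B in Cartesian coordinates,
giving P = (0.5046, 0.5349, -0.6777), i.e. latitude -42.66°, longitude 46.66°.

-42.66°, 46.66°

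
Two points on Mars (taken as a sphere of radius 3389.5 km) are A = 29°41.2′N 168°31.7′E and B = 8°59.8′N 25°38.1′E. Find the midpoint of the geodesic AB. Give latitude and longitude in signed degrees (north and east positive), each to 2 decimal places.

47.30°, 86.27°

Central angle δ = 2.2229 rad. Interpolating on the sphere with fraction f = 0.5:
P = [sin((1−f)δ)·A + sin(fδ)·B] / sin δ = 1.1278·A + 1.1278·B in Cartesian coordinates,
giving P = (0.0441, 0.6768, 0.7349), i.e. latitude 47.30°, longitude 86.27°.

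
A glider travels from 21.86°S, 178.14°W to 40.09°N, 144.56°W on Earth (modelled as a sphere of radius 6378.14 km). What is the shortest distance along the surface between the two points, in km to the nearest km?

7726 km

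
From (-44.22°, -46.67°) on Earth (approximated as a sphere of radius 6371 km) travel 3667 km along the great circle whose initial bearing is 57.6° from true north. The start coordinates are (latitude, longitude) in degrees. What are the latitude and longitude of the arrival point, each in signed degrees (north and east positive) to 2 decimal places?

Angular distance δ = d/R = 3667/6371 = 0.57558 rad; initial bearing θ = 1.0053 rad.
sin φ₂ = sin φ₁ cos δ + cos φ₁ sin δ cos θ = (-0.6974)(0.8389) + (0.7167)(0.5443)(0.5358) = -0.3760, so φ₂ = -22.09°.
Δλ = atan2(sin θ sin δ cos φ₁, cos δ − sin φ₁ sin φ₂) = atan2(0.3294, 0.5766) = 29.735°.
λ₂ = -46.670° + 29.735° = -16.94°.

-22.09°, -16.94°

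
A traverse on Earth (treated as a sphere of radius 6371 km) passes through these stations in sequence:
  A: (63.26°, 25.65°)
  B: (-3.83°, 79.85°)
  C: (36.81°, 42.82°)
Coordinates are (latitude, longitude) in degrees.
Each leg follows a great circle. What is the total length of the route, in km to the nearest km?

14631 km

Leg A→B: central angle 1.3664 rad, distance 8705.5 km.
Leg B→C: central angle 0.9302 rad, distance 5926.0 km.
Total: 8705.5 + 5926.0 ≈ 14631 km.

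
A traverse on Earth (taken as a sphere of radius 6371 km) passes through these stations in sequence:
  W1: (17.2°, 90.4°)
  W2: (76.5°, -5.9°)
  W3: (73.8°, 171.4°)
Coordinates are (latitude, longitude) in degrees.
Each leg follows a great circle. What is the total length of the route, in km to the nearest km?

Leg W1→W2: central angle 1.3046 rad, distance 8311.6 km.
Leg W2→W3: central angle 0.5182 rad, distance 3301.6 km.
Total: 8311.6 + 3301.6 ≈ 11613 km.

11613 km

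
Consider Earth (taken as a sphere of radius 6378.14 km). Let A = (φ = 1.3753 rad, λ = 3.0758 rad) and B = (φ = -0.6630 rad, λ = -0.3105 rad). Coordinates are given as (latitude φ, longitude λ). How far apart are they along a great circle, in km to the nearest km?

15450 km

In radians: φ₁ = 1.3753, φ₂ = -0.6630, Δλ = 165.979° = 2.8969 rad.
cos c = sin φ₁ sin φ₂ + cos φ₁ cos φ₂ cos Δλ = (0.9810)(-0.6155) + (0.1943)(0.7881)(-0.9702) = -0.75230,
so c = arccos(-0.75230) = 2.42234 rad.
Distance = R·c = 6378.14 × 2.4223 ≈ 15450 km.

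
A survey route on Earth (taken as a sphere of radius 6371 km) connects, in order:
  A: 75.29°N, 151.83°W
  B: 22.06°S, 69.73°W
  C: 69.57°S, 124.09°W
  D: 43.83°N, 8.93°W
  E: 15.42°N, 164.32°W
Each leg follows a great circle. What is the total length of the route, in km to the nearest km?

46963 km

Leg A→B: central angle 1.9081 rad, distance 12156.4 km.
Leg B→C: central angle 0.9998 rad, distance 6369.8 km.
Leg C→D: central angle 2.4280 rad, distance 15468.8 km.
Leg D→E: central angle 2.0355 rad, distance 12967.9 km.
Total: 12156.4 + 6369.8 + 15468.8 + 12967.9 ≈ 46963 km.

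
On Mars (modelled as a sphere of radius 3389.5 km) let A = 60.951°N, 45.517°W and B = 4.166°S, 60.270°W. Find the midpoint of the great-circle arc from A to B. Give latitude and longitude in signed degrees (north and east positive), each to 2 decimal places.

Central angle δ = 1.1540 rad. Interpolating on the sphere with fraction f = 0.5:
P = [sin((1−f)δ)·A + sin(fδ)·B] / sin δ = 0.5966·A + 0.5966·B in Cartesian coordinates,
giving P = (0.4981, -0.7234, 0.4782), i.e. latitude 28.57°, longitude -55.45°.

28.57°, -55.45°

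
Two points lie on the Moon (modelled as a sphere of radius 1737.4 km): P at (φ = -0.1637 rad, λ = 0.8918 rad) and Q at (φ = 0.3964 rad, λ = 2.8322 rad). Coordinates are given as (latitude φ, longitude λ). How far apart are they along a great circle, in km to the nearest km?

With latitudes φ₁ = -9.379°, φ₂ = 22.712° and longitude difference Δλ = 111.177°:
Haversine: a = sin²(Δφ/2) + cos φ₁ cos φ₂ sin²(Δλ/2) = 0.0764 + (0.9866)(0.9225)(0.6806) = 0.69585.
Central angle c = 2·arcsin(√a) = 1.97328 rad.
Distance = R·c = 1737.4 × 1.9733 ≈ 3428 km.

3428 km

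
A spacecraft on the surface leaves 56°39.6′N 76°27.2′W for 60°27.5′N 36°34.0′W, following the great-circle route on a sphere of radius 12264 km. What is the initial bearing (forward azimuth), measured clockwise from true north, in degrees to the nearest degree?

With φ₁ = 0.9889, φ₂ = 1.0552, Δλ = 0.6962 rad, the forward-azimuth formula gives
θ = atan2( sin Δλ cos φ₂ , cos φ₁ sin φ₂ − sin φ₁ cos φ₂ cos Δλ ) = atan2(0.3162, 0.1621) = 62.86°.
So the initial bearing is 63°.

63°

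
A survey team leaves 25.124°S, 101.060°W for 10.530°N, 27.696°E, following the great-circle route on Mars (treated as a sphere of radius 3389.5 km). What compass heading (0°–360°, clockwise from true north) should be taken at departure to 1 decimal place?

97.1°

With φ₁ = -0.4385, φ₂ = 0.1838, Δλ = 2.2472 rad, the forward-azimuth formula gives
θ = atan2( sin Δλ cos φ₂ , cos φ₁ sin φ₂ − sin φ₁ cos φ₂ cos Δλ ) = atan2(0.7667, -0.0959) = 97.13°.
So the initial bearing is 97.1°.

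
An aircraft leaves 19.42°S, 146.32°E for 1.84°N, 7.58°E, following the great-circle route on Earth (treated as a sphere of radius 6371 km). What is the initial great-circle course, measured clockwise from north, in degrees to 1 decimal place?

With φ₁ = -0.3389, φ₂ = 0.0321, Δλ = -2.4215 rad, the forward-azimuth formula gives
θ = atan2( sin Δλ cos φ₂ , cos φ₁ sin φ₂ − sin φ₁ cos φ₂ cos Δλ ) = atan2(-0.6591, -0.2195) = -108.42°.
Adding 360° brings this into [0°, 360°): 251.6°.

251.6°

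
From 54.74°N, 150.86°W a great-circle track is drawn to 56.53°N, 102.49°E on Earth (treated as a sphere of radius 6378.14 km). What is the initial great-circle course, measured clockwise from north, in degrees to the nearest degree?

319°

With φ₁ = 0.9554, φ₂ = 0.9866, Δλ = -1.8614 rad, the forward-azimuth formula gives
θ = atan2( sin Δλ cos φ₂ , cos φ₁ sin φ₂ − sin φ₁ cos φ₂ cos Δλ ) = atan2(-0.5284, 0.6106) = -40.87°.
Adding 360° brings this into [0°, 360°): 319°.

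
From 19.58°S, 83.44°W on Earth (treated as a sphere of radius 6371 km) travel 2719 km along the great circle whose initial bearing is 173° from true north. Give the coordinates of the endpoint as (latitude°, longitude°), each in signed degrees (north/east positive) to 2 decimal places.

Angular distance δ = d/R = 2719/6371 = 0.42678 rad; initial bearing θ = 3.0194 rad.
sin φ₂ = sin φ₁ cos δ + cos φ₁ sin δ cos θ = (-0.3351)(0.9103) + (0.9422)(0.4139)(-0.9925) = -0.6922, so φ₂ = -43.80°.
Δλ = atan2(sin θ sin δ cos φ₁, cos δ − sin φ₁ sin φ₂) = atan2(0.0475, 0.6783) = 4.008°.
λ₂ = -83.440° + 4.008° = -79.43°.

-43.80°, -79.43°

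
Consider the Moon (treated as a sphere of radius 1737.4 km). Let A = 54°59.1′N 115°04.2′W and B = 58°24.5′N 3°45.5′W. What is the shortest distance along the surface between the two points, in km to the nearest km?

Let φ₁ = 0.9597 rad, φ₂ = 1.0194 rad, and Δλ = 1.9428 rad.
Haversine: a = sin²(Δφ/2) + cos φ₁ cos φ₂ sin²(Δλ/2) = 0.0009 + (0.5738)(0.5239)(0.6817) = 0.20581.
Central angle c = 2·arcsin(√a) = 0.94174 rad.
Distance = R·c = 1737.4 × 0.9417 ≈ 1636 km.

1636 km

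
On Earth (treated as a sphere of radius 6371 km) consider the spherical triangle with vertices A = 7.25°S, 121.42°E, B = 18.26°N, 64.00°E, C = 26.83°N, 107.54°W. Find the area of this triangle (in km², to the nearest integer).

Side lengths (central angles): a = 2.3417, b = 2.2629, c = 1.0841 rad; semiperimeter s = 2.8443.
By l'Huilier's theorem, tan(E/4) = √[tan(s/2) tan((s−a)/2) tan((s−b)/2) tan((s−c)/2)], giving spherical excess E = 2.6693 rad.
Area = E·R² = 2.6693 × (6371)² ≈ 108345013 km².

108345013 km²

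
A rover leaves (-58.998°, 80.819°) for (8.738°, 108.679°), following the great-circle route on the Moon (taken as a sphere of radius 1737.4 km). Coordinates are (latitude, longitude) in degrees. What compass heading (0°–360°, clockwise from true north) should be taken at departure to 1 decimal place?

29.2°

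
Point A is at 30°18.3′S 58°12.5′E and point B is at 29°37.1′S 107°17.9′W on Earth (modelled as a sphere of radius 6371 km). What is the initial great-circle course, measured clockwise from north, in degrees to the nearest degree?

With φ₁ = -0.5289, φ₂ = -0.5169, Δλ = -2.8886 rad, the forward-azimuth formula gives
θ = atan2( sin Δλ cos φ₂ , cos φ₁ sin φ₂ − sin φ₁ cos φ₂ cos Δλ ) = atan2(-0.2176, -0.8514) = -165.67°.
Adding 360° brings this into [0°, 360°): 194°.

194°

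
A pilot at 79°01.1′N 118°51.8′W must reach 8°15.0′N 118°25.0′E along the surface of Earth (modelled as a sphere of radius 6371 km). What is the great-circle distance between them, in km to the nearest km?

With latitudes φ₁ = 79.018°, φ₂ = 8.250° and longitude difference Δλ = -122.720°:
Haversine: a = sin²(Δφ/2) + cos φ₁ cos φ₂ sin²(Δλ/2) = 0.3353 + (0.1905)(0.9897)(0.7703) = 0.48052.
Central angle c = 2·arcsin(√a) = 1.53182 rad.
Distance = R·c = 6371 × 1.5318 ≈ 9759 km.

9759 km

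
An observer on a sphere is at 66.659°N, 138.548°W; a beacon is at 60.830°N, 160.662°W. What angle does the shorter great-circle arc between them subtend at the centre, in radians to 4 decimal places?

0.1972 rad

In radians: φ₁ = 1.1634, φ₂ = 1.0617, Δλ = -22.114° = -0.3860 rad.
Haversine: a = sin²(Δφ/2) + cos φ₁ cos φ₂ sin²(Δλ/2) = 0.0026 + (0.3962)(0.4874)(0.0368) = 0.00969.
Central angle c = 2·arcsin(√a) = 0.19718 rad.
So the angular separation is 0.1972 rad.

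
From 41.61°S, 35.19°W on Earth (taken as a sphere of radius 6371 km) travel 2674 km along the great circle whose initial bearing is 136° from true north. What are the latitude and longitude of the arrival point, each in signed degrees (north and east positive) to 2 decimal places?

Angular distance δ = d/R = 2674/6371 = 0.41971 rad; initial bearing θ = 2.3736 rad.
sin φ₂ = sin φ₁ cos δ + cos φ₁ sin δ cos θ = (-0.6641)(0.9132) + (0.7477)(0.4075)(-0.7193) = -0.8256, so φ₂ = -55.65°.
Δλ = atan2(sin θ sin δ cos φ₁, cos δ − sin φ₁ sin φ₂) = atan2(0.2116, 0.3650) = 30.110°.
λ₂ = -35.190° + 30.110° = -5.08°.

-55.65°, -5.08°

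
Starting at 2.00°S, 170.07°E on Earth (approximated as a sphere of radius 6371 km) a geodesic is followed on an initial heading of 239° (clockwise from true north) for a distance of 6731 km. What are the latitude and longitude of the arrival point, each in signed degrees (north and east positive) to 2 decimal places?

Angular distance δ = d/R = 6731/6371 = 1.05651 rad; initial bearing θ = 4.1713 rad.
sin φ₂ = sin φ₁ cos δ + cos φ₁ sin δ cos θ = (-0.0349)(0.4919) + (0.9994)(0.8706)(-0.5150) = -0.4653, so φ₂ = -27.73°.
Δλ = atan2(sin θ sin δ cos φ₁, cos δ − sin φ₁ sin φ₂) = atan2(-0.7458, 0.4757) = -57.471°.
λ₂ = 170.070° − 57.471° = 112.60°.

-27.73°, 112.60°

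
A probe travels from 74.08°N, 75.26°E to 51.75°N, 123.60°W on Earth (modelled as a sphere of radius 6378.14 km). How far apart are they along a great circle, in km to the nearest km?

5958 km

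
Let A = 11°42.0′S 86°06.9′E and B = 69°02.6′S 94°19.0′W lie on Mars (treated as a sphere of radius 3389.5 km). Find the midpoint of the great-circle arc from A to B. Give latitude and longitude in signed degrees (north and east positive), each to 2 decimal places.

-61.33°, 86.36°

Central angle δ = 1.7323 rad. Interpolating on the sphere with fraction f = 0.5:
P = [sin((1−f)δ)·A + sin(fδ)·B] / sin δ = 0.7719·A + 0.7719·B in Cartesian coordinates,
giving P = (0.0304, 0.4788, -0.8774), i.e. latitude -61.33°, longitude 86.36°.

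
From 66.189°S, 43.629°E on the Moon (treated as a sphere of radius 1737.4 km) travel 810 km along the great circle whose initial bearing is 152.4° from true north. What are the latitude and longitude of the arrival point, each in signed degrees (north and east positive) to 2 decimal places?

-77.98°, 134.68°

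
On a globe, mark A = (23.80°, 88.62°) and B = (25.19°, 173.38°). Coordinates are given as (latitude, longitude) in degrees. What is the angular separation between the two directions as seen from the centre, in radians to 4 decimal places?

1.3208 rad

In radians: φ₁ = 0.4154, φ₂ = 0.4396, Δλ = 84.760° = 1.4793 rad.
Haversine: a = sin²(Δφ/2) + cos φ₁ cos φ₂ sin²(Δλ/2) = 0.0001 + (0.9150)(0.9049)(0.4543) = 0.37631.
Central angle c = 2·arcsin(√a) = 1.32083 rad.
So the angular separation is 1.3208 rad.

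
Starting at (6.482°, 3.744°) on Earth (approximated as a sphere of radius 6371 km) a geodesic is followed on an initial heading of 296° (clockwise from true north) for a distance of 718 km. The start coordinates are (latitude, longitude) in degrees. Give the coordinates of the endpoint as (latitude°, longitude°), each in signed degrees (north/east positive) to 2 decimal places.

Angular distance δ = d/R = 718/6371 = 0.11270 rad; initial bearing θ = 5.1662 rad.
sin φ₂ = sin φ₁ cos δ + cos φ₁ sin δ cos θ = (0.1129)(0.9937) + (0.9936)(0.1125)(0.4384) = 0.1612, so φ₂ = 9.27°.
Δλ = atan2(sin θ sin δ cos φ₁, cos δ − sin φ₁ sin φ₂) = atan2(-0.1004, 0.9755) = -5.878°.
λ₂ = 3.744° − 5.878° = -2.13°.

9.27°, -2.13°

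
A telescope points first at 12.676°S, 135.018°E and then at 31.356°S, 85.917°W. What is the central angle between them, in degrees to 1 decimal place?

Let φ₁ = -0.2212 rad, φ₂ = -0.5473 rad, and Δλ = 2.4271 rad.
Haversine: a = sin²(Δφ/2) + cos φ₁ cos φ₂ sin²(Δλ/2) = 0.0263 + (0.9756)(0.8540)(0.8777) = 0.75761.
Central angle c = 2·arcsin(√a) = 2.11205 rad.
So the angular separation is 121.0°.

121.0°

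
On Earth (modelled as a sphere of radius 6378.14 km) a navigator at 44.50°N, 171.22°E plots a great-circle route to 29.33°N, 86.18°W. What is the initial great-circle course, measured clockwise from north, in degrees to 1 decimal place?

60.4°

Δλ = 102.600° = 1.7907 rad.
y = sin Δλ · cos φ₂ = (0.9759)(0.8718) = 0.8508
x = cos φ₁ sin φ₂ − sin φ₁ cos φ₂ cos Δλ = (0.7133)(0.4898) − (0.7009)(0.8718)(-0.2181) = 0.4827
θ = atan2(y, x) = 60.43°, so the bearing is 60.4°.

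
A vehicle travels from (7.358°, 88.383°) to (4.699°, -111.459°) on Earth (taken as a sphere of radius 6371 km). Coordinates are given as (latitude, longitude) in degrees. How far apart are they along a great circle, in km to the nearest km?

17437 km

In radians: φ₁ = 0.1284, φ₂ = 0.0820, Δλ = 160.158° = 2.7953 rad.
cos c = sin φ₁ sin φ₂ + cos φ₁ cos φ₂ cos Δλ = (0.1281)(0.0819) + (0.9918)(0.9966)(-0.9406) = -0.91926,
so c = arccos(-0.91926) = 2.73699 rad.
Distance = R·c = 6371 × 2.7370 ≈ 17437 km.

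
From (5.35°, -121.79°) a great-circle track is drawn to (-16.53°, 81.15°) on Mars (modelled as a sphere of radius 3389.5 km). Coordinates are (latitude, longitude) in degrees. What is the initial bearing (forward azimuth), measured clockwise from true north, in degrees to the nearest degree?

Δλ = -157.060° = -2.7412 rad.
y = sin Δλ · cos φ₂ = (-0.3898)(0.9587) = -0.3737
x = cos φ₁ sin φ₂ − sin φ₁ cos φ₂ cos Δλ = (0.9956)(-0.2845) − (0.0932)(0.9587)(-0.9209) = -0.2010
θ = atan2(y, x) = -118.27°; adding 360° gives 242°.

242°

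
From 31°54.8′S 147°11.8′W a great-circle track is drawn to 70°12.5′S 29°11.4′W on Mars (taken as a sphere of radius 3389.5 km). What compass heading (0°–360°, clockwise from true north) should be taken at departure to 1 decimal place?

Δλ = 118.007° = 2.0596 rad.
y = sin Δλ · cos φ₂ = (0.8829)(0.3386) = 0.2989
x = cos φ₁ sin φ₂ − sin φ₁ cos φ₂ cos Δλ = (0.8488)(-0.9409) − (-0.5286)(0.3386)(-0.4696) = -0.8828
θ = atan2(y, x) = 161.29°, so the bearing is 161.3°.

161.3°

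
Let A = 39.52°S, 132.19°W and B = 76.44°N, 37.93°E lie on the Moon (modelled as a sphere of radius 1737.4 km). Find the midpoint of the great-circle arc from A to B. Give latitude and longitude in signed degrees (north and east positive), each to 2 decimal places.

31.78°, -127.93°

Central angle δ = 2.4928 rad. Interpolating on the sphere with fraction f = 0.5:
P = [sin((1−f)δ)·A + sin(fδ)·B] / sin δ = 1.5686·A + 1.5686·B in Cartesian coordinates,
giving P = (-0.5226, -0.6705, 0.5267), i.e. latitude 31.78°, longitude -127.93°.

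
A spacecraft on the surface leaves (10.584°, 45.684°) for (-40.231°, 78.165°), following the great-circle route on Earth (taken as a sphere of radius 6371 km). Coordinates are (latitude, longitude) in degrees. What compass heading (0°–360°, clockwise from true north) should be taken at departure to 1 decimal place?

151.4°

Δλ = 32.481° = 0.5669 rad.
y = sin Δλ · cos φ₂ = (0.5370)(0.7634) = 0.4100
x = cos φ₁ sin φ₂ − sin φ₁ cos φ₂ cos Δλ = (0.9830)(-0.6459) − (0.1837)(0.7634)(0.8436) = -0.7532
θ = atan2(y, x) = 151.44°, so the bearing is 151.4°.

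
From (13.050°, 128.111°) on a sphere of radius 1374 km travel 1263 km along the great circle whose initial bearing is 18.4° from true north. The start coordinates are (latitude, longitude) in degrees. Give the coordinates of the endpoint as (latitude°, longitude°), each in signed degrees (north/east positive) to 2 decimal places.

Angular distance δ = d/R = 1263/1374 = 0.91921 rad; initial bearing θ = 0.3211 rad.
sin φ₂ = sin φ₁ cos δ + cos φ₁ sin δ cos θ = (0.2258)(0.6064) + (0.9742)(0.7951)(0.9489) = 0.8719, so φ₂ = 60.68°.
Δλ = atan2(sin θ sin δ cos φ₁, cos δ − sin φ₁ sin φ₂) = atan2(0.2445, 0.4096) = 30.836°.
λ₂ = 128.111° + 30.836° = 158.95°.

60.68°, 158.95°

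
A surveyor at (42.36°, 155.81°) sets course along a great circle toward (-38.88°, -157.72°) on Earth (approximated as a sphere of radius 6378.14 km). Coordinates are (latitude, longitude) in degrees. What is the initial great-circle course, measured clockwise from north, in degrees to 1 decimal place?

Δλ = 46.470° = 0.8111 rad.
y = sin Δλ · cos φ₂ = (0.7250)(0.7785) = 0.5644
x = cos φ₁ sin φ₂ − sin φ₁ cos φ₂ cos Δλ = (0.7389)(-0.6277) − (0.6738)(0.7785)(0.6887) = -0.8251
θ = atan2(y, x) = 145.63°, so the bearing is 145.6°.

145.6°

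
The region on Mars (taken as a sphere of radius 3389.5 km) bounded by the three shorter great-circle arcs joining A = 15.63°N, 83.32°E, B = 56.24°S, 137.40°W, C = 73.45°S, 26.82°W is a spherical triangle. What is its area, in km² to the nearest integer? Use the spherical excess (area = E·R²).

13570718 km²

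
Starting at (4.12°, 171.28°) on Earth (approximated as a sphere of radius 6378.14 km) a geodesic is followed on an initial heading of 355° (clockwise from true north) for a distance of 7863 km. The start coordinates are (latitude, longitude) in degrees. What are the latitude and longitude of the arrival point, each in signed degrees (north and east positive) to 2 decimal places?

73.99°, 153.93°

Angular distance δ = d/R = 7863/6378.14 = 1.23280 rad; initial bearing θ = 6.1959 rad.
sin φ₂ = sin φ₁ cos δ + cos φ₁ sin δ cos θ = (0.0718)(0.3316) + (0.9974)(0.9434)(0.9962) = 0.9612, so φ₂ = 73.99°.
Δλ = atan2(sin θ sin δ cos φ₁, cos δ − sin φ₁ sin φ₂) = atan2(-0.0820, 0.2625) = -17.348°.
λ₂ = 171.280° − 17.348° = 153.93°.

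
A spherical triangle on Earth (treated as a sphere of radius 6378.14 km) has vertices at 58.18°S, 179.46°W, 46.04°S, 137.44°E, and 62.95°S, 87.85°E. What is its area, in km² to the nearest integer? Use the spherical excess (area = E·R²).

5957678 km²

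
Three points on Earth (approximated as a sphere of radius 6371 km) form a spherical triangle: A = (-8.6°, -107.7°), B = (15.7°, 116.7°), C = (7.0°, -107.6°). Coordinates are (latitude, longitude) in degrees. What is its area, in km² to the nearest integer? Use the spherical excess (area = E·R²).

24149993 km²

Side lengths (central angles): a = 2.2795, b = 0.2723, c = 2.3754 rad; semiperimeter s = 2.4636.
By l'Huilier's theorem, tan(E/4) = √[tan(s/2) tan((s−a)/2) tan((s−b)/2) tan((s−c)/2)], giving spherical excess E = 0.5950 rad.
Area = E·R² = 0.5950 × (6371)² ≈ 24149993 km².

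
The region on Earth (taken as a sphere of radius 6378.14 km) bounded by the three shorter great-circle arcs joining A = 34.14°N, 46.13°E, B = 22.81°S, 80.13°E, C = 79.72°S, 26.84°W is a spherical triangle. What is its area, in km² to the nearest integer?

Side lengths (central angles): a = 1.2308, b = 2.1048, c = 1.1429 rad; semiperimeter s = 2.2393.
By l'Huilier's theorem, tan(E/4) = √[tan(s/2) tan((s−a)/2) tan((s−b)/2) tan((s−c)/2)], giving spherical excess E = 0.8525 rad.
Area = E·R² = 0.8525 × (6378.14)² ≈ 34681574 km².

34681574 km²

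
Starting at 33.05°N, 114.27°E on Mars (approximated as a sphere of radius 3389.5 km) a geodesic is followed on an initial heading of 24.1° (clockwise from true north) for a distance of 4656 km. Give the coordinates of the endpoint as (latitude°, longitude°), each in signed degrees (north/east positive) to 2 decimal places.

Angular distance δ = d/R = 4656/3389.5 = 1.37365 rad; initial bearing θ = 0.4206 rad.
sin φ₂ = sin φ₁ cos δ + cos φ₁ sin δ cos θ = (0.5454)(0.1959) + (0.8382)(0.9806)(0.9128) = 0.8571, so φ₂ = 59.00°.
Δλ = atan2(sin θ sin δ cos φ₁, cos δ − sin φ₁ sin φ₂) = atan2(0.3356, -0.2716) = 128.979°.
λ₂ = 114.270° + 128.979° = 243.25° → -116.75° after wrapping to (−180°, 180°].

59.00°, -116.75°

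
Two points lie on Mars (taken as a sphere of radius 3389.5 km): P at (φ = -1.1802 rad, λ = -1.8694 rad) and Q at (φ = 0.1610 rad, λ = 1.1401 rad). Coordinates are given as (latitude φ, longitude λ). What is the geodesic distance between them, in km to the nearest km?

7181 km

In radians: φ₁ = -1.1802, φ₂ = 0.1610, Δλ = 172.432° = 3.0095 rad.
Haversine: a = sin²(Δφ/2) + cos φ₁ cos φ₂ sin²(Δλ/2) = 0.3862 + (0.3807)(0.9871)(0.9956) = 0.76039.
Central angle c = 2·arcsin(√a) = 2.11855 rad.
Distance = R·c = 3389.5 × 2.1186 ≈ 7181 km.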